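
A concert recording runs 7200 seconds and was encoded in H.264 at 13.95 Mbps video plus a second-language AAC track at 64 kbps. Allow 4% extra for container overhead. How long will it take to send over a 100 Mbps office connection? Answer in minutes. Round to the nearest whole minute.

Audio: 64 kbps = 0.064 Mbps.
Total bitrate: 14.014 Mbps.
File: 14.014 Mbps × 7200 s = 100900.8 Mb.
With 4% container overhead: ×1.04. → 104936.8 Mb.
At 100 Mbps: 104936.8 / 100 = 1049.4 s ≈ 17.5 minutes.

17 minutes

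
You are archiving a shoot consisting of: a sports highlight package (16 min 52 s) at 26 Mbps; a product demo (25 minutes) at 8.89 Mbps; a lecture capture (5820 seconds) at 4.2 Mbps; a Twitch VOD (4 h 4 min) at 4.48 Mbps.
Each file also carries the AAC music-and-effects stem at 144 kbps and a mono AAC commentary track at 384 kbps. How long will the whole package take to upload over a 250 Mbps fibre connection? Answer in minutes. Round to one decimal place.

Audio total: 144 + 384 = 528 kbps = 0.528 Mbps.
sports highlight package: 26.528 Mbps × 1012 s = 26846.3 Mb
product demo: 9.418 Mbps × 1500 s = 14127.0 Mb
lecture capture: 4.728 Mbps × 5820 s = 27517.0 Mb
Twitch VOD: 5.008 Mbps × 14640 s = 73317.1 Mb
Total: 141807.4 Mb = 17725.9 MB.
At 250 Mbps: 141807.4 / 250 = 567 s ≈ 9.45 minutes.

9.5 minutes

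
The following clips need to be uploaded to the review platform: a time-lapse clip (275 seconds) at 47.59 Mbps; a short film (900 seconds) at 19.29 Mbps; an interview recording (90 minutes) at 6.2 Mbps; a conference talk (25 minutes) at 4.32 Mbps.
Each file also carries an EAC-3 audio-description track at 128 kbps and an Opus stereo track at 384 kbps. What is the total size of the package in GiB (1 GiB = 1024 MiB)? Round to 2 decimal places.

8.68 GiB

Audio total: 128 + 384 = 512 kbps = 0.512 Mbps.
time-lapse clip: 48.102 Mbps × 275 s = 13228.0 Mb
short film: 19.802 Mbps × 900 s = 17821.8 Mb
interview recording: 6.712 Mbps × 5400 s = 36244.8 Mb
conference talk: 4.832 Mbps × 1500 s = 7248.0 Mb
Total: 74542.6 Mb = 9317.8 MB.
= 8.678 GiB.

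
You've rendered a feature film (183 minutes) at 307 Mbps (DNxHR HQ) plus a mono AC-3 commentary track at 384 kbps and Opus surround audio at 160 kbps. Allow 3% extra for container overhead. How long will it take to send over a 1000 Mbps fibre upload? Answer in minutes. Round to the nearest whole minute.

58 minutes

183 min = 10980 s
Audio total: 384 + 160 = 544 kbps = 0.544 Mbps.
Total bitrate: 307.544 Mbps.
File: 307.544 Mbps × 10980 s = 3376833.1 Mb.
With 3% container overhead: ×1.03. → 3478138.1 Mb.
At 1000 Mbps: 3478138.1 / 1000 = 3478.1 s ≈ 58 minutes.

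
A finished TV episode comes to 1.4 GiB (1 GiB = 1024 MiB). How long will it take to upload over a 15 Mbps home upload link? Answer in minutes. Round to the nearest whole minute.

File: 1.4 GiB = 12025.9 Mb.
At 15 Mbps: 12025.9 / 15 = 801.7 s ≈ 13.4 minutes.

13 minutes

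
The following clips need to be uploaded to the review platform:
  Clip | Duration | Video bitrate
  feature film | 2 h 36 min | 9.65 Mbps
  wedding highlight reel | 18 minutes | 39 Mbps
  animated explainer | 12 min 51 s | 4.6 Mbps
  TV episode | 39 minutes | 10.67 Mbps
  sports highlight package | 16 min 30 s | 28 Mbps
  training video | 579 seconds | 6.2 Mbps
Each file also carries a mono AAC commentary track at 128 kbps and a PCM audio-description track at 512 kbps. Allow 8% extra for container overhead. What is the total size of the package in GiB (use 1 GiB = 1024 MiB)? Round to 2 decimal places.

Audio total: 128 + 512 = 640 kbps = 0.640 Mbps.
feature film: 10.290 Mbps × 9360 s × 1.08 = 104019.6 Mb
wedding highlight reel: 39.640 Mbps × 1080 s × 1.08 = 46236.1 Mb
animated explainer: 5.240 Mbps × 771 s × 1.08 = 4363.2 Mb
TV episode: 11.310 Mbps × 2340 s × 1.08 = 28582.6 Mb
sports highlight package: 28.640 Mbps × 990 s × 1.08 = 30621.9 Mb
training video: 6.840 Mbps × 579 s × 1.08 = 4277.2 Mb
Total: 218100.6 Mb = 27262.6 MB.
= 25.39 GiB.

25.39 GiB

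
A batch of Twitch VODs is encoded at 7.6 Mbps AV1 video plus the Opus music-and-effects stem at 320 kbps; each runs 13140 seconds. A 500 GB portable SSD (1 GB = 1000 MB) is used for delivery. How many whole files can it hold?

Audio: 320 kbps = 0.320 Mbps.
Total bitrate: 7.920 Mbps.
Per item: 7.920 Mbps × 13140 s = 104,069 Mb = 13,009 MB.
Capacity: 500 GB = 4,000,000 Mb; 38.44 items → 38 complete.

38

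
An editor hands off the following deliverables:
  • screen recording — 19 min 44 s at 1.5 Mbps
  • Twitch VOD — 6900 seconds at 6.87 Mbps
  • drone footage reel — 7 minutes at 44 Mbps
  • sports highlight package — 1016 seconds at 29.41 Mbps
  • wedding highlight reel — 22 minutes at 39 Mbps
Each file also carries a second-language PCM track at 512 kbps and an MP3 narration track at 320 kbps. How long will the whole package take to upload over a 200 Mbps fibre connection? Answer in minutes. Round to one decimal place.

13.2 minutes

Audio total: 512 + 320 = 832 kbps = 0.832 Mbps.
screen recording: 2.332 Mbps × 1184 s = 2761.1 Mb
Twitch VOD: 7.702 Mbps × 6900 s = 53143.8 Mb
drone footage reel: 44.832 Mbps × 420 s = 18829.4 Mb
sports highlight package: 30.242 Mbps × 1016 s = 30725.9 Mb
wedding highlight reel: 39.832 Mbps × 1320 s = 52578.2 Mb
Total: 158038.4 Mb = 19754.8 MB.
At 200 Mbps: 158038.4 / 200 = 790 s ≈ 13.2 minutes.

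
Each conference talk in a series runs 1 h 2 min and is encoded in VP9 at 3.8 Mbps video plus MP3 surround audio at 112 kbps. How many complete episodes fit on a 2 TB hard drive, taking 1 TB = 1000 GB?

1 h 2 min = 62 min = 3720 s
Audio: 112 kbps = 0.112 Mbps.
Total bitrate: 3.912 Mbps.
Per item: 3.912 Mbps × 3720 s = 14,553 Mb = 1,819 MB.
Capacity: 2 TB = 16,000,000 Mb; 1099.46 items → 1099 complete.

1099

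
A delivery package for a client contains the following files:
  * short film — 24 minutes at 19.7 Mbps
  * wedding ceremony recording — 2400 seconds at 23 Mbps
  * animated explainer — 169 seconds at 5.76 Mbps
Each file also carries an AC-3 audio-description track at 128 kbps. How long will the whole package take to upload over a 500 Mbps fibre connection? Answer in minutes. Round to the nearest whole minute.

Audio: 128 kbps = 0.128 Mbps.
short film: 19.828 Mbps × 1440 s = 28552.3 Mb
wedding ceremony recording: 23.128 Mbps × 2400 s = 55507.2 Mb
animated explainer: 5.888 Mbps × 169 s = 995.1 Mb
Total: 85054.6 Mb = 10631.8 MB.
At 500 Mbps: 85054.6 / 500 = 170 s ≈ 2.84 minutes.

3 minutes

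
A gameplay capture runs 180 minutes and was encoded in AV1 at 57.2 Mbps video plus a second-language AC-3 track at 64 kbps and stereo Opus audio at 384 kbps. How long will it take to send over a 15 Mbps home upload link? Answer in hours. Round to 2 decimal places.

180 min = 10800 s
Audio total: 64 + 384 = 448 kbps = 0.448 Mbps.
Total bitrate: 57.648 Mbps.
File: 57.648 Mbps × 10800 s = 622598.4 Mb.
At 15 Mbps: 622598.4 / 15 = 41506.6 s ≈ 11.5 hours.

11.53 hours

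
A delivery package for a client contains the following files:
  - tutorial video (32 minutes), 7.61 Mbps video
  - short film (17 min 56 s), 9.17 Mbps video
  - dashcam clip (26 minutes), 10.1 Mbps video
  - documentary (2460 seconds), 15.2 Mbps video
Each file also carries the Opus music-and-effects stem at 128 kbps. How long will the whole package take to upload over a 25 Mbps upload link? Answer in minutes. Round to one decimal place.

52.3 minutes

Audio: 128 kbps = 0.128 Mbps.
tutorial video: 7.738 Mbps × 1920 s = 14857.0 Mb
short film: 9.298 Mbps × 1076 s = 10004.6 Mb
dashcam clip: 10.228 Mbps × 1560 s = 15955.7 Mb
documentary: 15.328 Mbps × 2460 s = 37706.9 Mb
Total: 78524.2 Mb = 9815.5 MB.
At 25 Mbps: 78524.2 / 25 = 3141 s ≈ 52.3 minutes.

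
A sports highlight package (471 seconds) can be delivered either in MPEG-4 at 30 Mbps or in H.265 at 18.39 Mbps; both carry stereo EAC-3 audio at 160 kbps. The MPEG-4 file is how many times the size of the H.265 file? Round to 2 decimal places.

1.63

Audio: 160 kbps = 0.160 Mbps.
MPEG-4: 30.160 Mbps × 471 s = 14205.4 Mb = 1.776 GB.
H.265: 18.550 Mbps × 471 s = 8737.0 Mb = 1.092 GB.
Ratio: 1.776 / 1.092 = 1.626.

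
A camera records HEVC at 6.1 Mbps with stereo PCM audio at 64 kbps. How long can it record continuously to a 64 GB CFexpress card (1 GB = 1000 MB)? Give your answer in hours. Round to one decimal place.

23.1 hours

Audio: 64 kbps = 0.064 Mbps.
Total bitrate: 6.1 + 0.064 = 6.164 Mbps.
Capacity: 64 GB = 512,000 Mb.
Recording time: 512,000 / 6.164 = 83,063 s ≈ 23.1 hours.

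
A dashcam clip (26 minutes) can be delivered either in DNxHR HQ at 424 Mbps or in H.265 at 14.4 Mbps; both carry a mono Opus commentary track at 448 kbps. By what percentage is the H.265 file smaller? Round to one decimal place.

26 min = 1560 s
Audio: 448 kbps = 0.448 Mbps.
DNxHR HQ: 424.448 Mbps × 1560 s = 662138.9 Mb = 77.083 GiB.
H.265: 14.848 Mbps × 1560 s = 23162.9 Mb = 2.697 GiB.
Reduction: (1 − 2.697/77.083) × 100 = 96.50%.

96.5%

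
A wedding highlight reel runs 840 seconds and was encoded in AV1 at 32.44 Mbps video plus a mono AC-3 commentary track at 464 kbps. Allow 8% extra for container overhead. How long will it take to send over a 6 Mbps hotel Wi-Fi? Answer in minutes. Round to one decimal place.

82.9 minutes

Audio: 464 kbps = 0.464 Mbps.
Total bitrate: 32.904 Mbps.
File: 32.904 Mbps × 840 s = 27639.4 Mb.
With 8% container overhead: ×1.08. → 29850.5 Mb.
At 6 Mbps: 29850.5 / 6 = 4975.1 s ≈ 82.9 minutes.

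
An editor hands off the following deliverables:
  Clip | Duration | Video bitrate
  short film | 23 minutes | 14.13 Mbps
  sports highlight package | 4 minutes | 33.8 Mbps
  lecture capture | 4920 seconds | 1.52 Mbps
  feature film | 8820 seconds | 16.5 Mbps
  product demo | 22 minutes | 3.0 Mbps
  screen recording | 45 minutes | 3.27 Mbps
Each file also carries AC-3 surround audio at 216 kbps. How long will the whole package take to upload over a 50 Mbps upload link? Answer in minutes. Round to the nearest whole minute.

Audio: 216 kbps = 0.216 Mbps.
short film: 14.346 Mbps × 1380 s = 19797.5 Mb
sports highlight package: 34.016 Mbps × 240 s = 8163.8 Mb
lecture capture: 1.736 Mbps × 4920 s = 8541.1 Mb
feature film: 16.716 Mbps × 8820 s = 147435.1 Mb
product demo: 3.216 Mbps × 1320 s = 4245.1 Mb
screen recording: 3.486 Mbps × 2700 s = 9412.2 Mb
Total: 197594.9 Mb = 24699.4 MB.
At 50 Mbps: 197594.9 / 50 = 3952 s ≈ 65.9 minutes.

66 minutes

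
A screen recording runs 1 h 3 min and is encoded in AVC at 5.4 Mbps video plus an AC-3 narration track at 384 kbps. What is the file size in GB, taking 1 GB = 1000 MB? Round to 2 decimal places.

1 h 3 min = 63 min = 3780 s
Audio: 384 kbps = 0.384 Mbps.
Total bitrate: 5.4 + 0.384 = 5.784 Mbps.
Stream data: 5.784 Mbps × 3780 s = 21863.5 Mb.
21,864 Mb ÷ 8 = 2,733 MB → 2.733 GB.

2.73 GB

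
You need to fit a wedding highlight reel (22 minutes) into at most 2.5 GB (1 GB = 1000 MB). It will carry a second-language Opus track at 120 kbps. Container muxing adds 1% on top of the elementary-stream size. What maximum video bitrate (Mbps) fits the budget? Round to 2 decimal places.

Budget: 2.5 GB = 20000.0 Mb.
Stream payload after overhead: 20000.0 / 1.01 = 19802.0 Mb.
22 min = 1320 s
Total bitrate budget: 19802.0 Mb / 1320 s = 15.002 Mbps.
Audio: 120 kbps = 0.120 Mbps.
Video: 15.002 − 0.120 = 14.882 Mbps.

14.88 Mbps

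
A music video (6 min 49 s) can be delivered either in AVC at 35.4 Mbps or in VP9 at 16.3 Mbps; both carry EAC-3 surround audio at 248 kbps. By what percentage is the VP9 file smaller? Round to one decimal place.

53.6%

6 min 49 s = 409 s
Audio: 248 kbps = 0.248 Mbps.
AVC: 35.648 Mbps × 409 s = 14580.0 Mb = 1.823 GB.
VP9: 16.548 Mbps × 409 s = 6768.1 Mb = 0.846 GB.
Reduction: (1 − 0.846/1.823) × 100 = 53.58%.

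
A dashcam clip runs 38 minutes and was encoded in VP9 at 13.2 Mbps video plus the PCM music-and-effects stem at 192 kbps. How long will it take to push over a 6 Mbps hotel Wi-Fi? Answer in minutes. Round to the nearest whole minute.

85 minutes

38 min = 2280 s
Audio: 192 kbps = 0.192 Mbps.
Total bitrate: 13.392 Mbps.
File: 13.392 Mbps × 2280 s = 30533.8 Mb.
At 6 Mbps: 30533.8 / 6 = 5089.0 s ≈ 84.8 minutes.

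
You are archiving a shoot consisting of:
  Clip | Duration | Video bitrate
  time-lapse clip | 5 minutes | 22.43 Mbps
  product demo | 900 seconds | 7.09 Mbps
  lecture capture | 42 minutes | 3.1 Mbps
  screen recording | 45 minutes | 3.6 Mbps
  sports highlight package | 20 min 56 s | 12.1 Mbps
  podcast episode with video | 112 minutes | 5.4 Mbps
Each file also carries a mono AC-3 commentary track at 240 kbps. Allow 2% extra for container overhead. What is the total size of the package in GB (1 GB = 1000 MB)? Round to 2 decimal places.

Audio: 240 kbps = 0.240 Mbps.
time-lapse clip: 22.670 Mbps × 300 s × 1.02 = 6937.0 Mb
product demo: 7.330 Mbps × 900 s × 1.02 = 6728.9 Mb
lecture capture: 3.340 Mbps × 2520 s × 1.02 = 8585.1 Mb
screen recording: 3.840 Mbps × 2700 s × 1.02 = 10575.4 Mb
sports highlight package: 12.340 Mbps × 1256 s × 1.02 = 15809.0 Mb
podcast episode with video: 5.640 Mbps × 6720 s × 1.02 = 38658.8 Mb
Total: 87294.3 Mb = 10911.8 MB.
= 10.91 GB.

10.91 GB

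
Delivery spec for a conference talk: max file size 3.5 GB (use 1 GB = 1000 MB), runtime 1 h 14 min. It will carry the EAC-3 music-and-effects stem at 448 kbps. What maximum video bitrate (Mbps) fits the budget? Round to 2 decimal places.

5.86 Mbps

Budget: 3.5 GB = 28000.0 Mb.
1 h 14 min = 74 min = 4440 s
Total bitrate budget: 28000.0 Mb / 4440 s = 6.306 Mbps.
Audio: 448 kbps = 0.448 Mbps.
Video: 6.306 − 0.448 = 5.858 Mbps.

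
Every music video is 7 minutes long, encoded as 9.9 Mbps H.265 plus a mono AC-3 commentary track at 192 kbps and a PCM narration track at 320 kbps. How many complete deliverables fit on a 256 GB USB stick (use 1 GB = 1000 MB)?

468

7 min = 420 s
Audio total: 192 + 320 = 512 kbps = 0.512 Mbps.
Total bitrate: 10.412 Mbps.
Per item: 10.412 Mbps × 420 s = 4,373 Mb = 546.6 MB.
Capacity: 256 GB = 2,048,000 Mb; 468.32 items → 468 complete.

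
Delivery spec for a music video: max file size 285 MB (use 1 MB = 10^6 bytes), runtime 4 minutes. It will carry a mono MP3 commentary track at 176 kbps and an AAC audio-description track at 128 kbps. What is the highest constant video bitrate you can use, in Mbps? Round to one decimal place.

Budget: 285 MB = 2280.0 Mb.
4 min = 240 s
Total bitrate budget: 2280.0 Mb / 240 s = 9.500 Mbps.
Audio total: 176 + 128 = 304 kbps = 0.304 Mbps.
Video: 9.500 − 0.304 = 9.196 Mbps.

9.2 Mbps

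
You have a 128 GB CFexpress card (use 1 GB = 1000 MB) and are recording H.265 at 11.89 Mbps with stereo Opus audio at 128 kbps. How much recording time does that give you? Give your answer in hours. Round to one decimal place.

Audio: 128 kbps = 0.128 Mbps.
Total bitrate: 11.89 + 0.128 = 12.018 Mbps.
Capacity: 128 GB = 1,024,000 Mb.
Recording time: 1,024,000 / 12.018 = 85,206 s ≈ 23.7 hours.

23.7 hours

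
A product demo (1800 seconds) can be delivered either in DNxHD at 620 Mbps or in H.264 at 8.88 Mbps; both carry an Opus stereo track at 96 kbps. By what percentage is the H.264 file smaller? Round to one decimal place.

Audio: 96 kbps = 0.096 Mbps.
DNxHD: 620.096 Mbps × 1800 s = 1116172.8 Mb = 139.522 GB.
H.264: 8.976 Mbps × 1800 s = 16156.8 Mb = 2.020 GB.
Reduction: (1 − 2.020/139.522) × 100 = 98.55%.

98.6%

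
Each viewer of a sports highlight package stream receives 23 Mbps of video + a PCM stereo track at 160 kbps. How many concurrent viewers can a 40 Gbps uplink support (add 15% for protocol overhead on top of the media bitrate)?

Audio: 160 kbps = 0.160 Mbps.
Per-viewer media rate: 23.160 Mbps.
On the wire with 15% overhead: 26.634 Mbps.
40 Gbps = 40,000 Mbps; 40,000 / 26.634 = 1501.84 → 1501 viewers.

1501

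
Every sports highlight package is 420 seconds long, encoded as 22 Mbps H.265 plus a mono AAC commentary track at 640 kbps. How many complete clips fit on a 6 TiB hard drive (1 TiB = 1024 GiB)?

Audio: 640 kbps = 0.640 Mbps.
Total bitrate: 22.640 Mbps.
Per item: 22.640 Mbps × 420 s = 9,509 Mb = 1,189 MB.
Capacity: 6 TiB = 52,776,558 Mb; 5550.29 items → 5550 complete.

5550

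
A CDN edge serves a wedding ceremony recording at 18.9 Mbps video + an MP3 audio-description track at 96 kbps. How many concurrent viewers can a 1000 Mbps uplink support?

52

Audio: 96 kbps = 0.096 Mbps.
Per-viewer media rate: 18.996 Mbps.
1000 Mbps = 1,000 Mbps; 1,000 / 18.996 = 52.64 → 52 viewers.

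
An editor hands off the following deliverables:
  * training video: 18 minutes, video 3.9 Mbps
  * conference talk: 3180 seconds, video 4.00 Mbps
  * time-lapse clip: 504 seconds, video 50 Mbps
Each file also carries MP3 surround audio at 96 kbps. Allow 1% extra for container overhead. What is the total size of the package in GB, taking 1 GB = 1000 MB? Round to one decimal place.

Audio: 96 kbps = 0.096 Mbps.
training video: 3.996 Mbps × 1080 s × 1.01 = 4358.8 Mb
conference talk: 4.096 Mbps × 3180 s × 1.01 = 13155.5 Mb
time-lapse clip: 50.096 Mbps × 504 s × 1.01 = 25500.9 Mb
Total: 43015.2 Mb = 5376.9 MB.
= 5.377 GB.

5.4 GB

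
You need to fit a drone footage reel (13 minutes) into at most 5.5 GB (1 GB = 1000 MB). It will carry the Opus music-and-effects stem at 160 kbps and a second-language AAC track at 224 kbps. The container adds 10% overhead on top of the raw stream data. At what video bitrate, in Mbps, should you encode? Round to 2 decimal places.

Budget: 5.5 GB = 44000.0 Mb.
Stream payload after overhead: 44000.0 / 1.10 = 40000.0 Mb.
13 min = 780 s
Total bitrate budget: 40000.0 Mb / 780 s = 51.282 Mbps.
Audio total: 160 + 224 = 384 kbps = 0.384 Mbps.
Video: 51.282 − 0.384 = 50.898 Mbps.

50.90 Mbps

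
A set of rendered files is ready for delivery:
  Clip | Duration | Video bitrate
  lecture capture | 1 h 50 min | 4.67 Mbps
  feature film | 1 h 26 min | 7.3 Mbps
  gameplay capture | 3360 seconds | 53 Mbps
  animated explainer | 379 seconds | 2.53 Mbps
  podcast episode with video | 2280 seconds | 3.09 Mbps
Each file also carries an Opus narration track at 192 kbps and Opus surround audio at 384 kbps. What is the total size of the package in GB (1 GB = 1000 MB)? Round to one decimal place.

Audio total: 192 + 384 = 576 kbps = 0.576 Mbps.
lecture capture: 5.246 Mbps × 6600 s = 34623.6 Mb
feature film: 7.876 Mbps × 5160 s = 40640.2 Mb
gameplay capture: 53.576 Mbps × 3360 s = 180015.4 Mb
animated explainer: 3.106 Mbps × 379 s = 1177.2 Mb
podcast episode with video: 3.666 Mbps × 2280 s = 8358.5 Mb
Total: 264814.8 Mb = 33101.8 MB.
= 33.10 GB.

33.1 GB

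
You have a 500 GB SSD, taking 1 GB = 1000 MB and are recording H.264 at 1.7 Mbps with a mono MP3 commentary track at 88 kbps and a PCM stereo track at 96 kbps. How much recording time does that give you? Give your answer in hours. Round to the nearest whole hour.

Audio total: 88 + 96 = 184 kbps = 0.184 Mbps.
Total bitrate: 1.7 + 0.184 = 1.884 Mbps.
Capacity: 500 GB = 4,000,000 Mb.
Recording time: 4,000,000 / 1.884 = 2,123,142 s ≈ 590 hours.

590 hours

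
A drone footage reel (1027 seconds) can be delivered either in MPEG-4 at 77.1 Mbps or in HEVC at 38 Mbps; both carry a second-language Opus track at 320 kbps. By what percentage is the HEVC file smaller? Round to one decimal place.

50.5%

Audio: 320 kbps = 0.320 Mbps.
MPEG-4: 77.420 Mbps × 1027 s = 79510.3 Mb = 9.256 GiB.
HEVC: 38.320 Mbps × 1027 s = 39354.6 Mb = 4.581 GiB.
Reduction: (1 − 4.581/9.256) × 100 = 50.50%.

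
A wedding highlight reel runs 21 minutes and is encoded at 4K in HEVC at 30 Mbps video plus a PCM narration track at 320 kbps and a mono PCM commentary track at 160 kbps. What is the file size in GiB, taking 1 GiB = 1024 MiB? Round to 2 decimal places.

4.47 GiB

21 min = 1260 s
Audio total: 320 + 160 = 480 kbps = 0.480 Mbps.
Total bitrate: 30 + 0.480 = 30.480 Mbps.
Stream data: 30.480 Mbps × 1260 s = 38404.8 Mb.
38,405 Mb = 4,800,600,000 bytes ÷ 1,073,741,824 = 4.471 GiB.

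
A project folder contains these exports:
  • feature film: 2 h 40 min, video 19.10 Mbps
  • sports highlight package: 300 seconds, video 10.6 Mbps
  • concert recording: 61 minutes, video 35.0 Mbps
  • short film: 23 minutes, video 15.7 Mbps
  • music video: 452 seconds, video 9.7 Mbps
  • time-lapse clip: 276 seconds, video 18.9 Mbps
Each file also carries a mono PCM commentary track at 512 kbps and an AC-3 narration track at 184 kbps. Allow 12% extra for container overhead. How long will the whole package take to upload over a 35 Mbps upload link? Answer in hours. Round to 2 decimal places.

3.17 hours

Audio total: 512 + 184 = 696 kbps = 0.696 Mbps.
feature film: 19.796 Mbps × 9600 s × 1.12 = 212846.6 Mb
sports highlight package: 11.296 Mbps × 300 s × 1.12 = 3795.5 Mb
concert recording: 35.696 Mbps × 3660 s × 1.12 = 146325.0 Mb
short film: 16.396 Mbps × 1380 s × 1.12 = 25341.7 Mb
music video: 10.396 Mbps × 452 s × 1.12 = 5262.9 Mb
time-lapse clip: 19.596 Mbps × 276 s × 1.12 = 6057.5 Mb
Total: 399629.1 Mb = 49953.6 MB.
At 35 Mbps: 399629.1 / 35 = 11418 s ≈ 3.17 hours.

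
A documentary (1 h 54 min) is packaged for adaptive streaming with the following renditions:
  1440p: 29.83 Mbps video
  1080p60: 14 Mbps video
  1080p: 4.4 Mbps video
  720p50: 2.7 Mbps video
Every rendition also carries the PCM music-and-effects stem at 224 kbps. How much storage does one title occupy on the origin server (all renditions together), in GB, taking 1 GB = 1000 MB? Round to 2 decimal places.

44.31 GB

1 h 54 min = 114 min = 6840 s
Audio: 224 kbps = 0.224 Mbps.
Sum of rendition bitrates: (29.83+0.224) + (14+0.224) + (4.4+0.224) + (2.7+0.224) = 51.826 Mbps.
× 6840 s = 354,490 Mb = 44,311 MB = 44.31 GB.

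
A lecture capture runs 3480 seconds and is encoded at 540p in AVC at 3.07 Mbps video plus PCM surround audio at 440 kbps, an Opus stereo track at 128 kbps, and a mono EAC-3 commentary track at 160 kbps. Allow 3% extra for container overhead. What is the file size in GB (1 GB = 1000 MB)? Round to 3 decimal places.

1.702 GB

Audio total: 440 + 128 + 160 = 728 kbps = 0.728 Mbps.
Total bitrate: 3.07 + 0.728 = 3.798 Mbps.
Stream data: 3.798 Mbps × 3480 s = 13217.0 Mb.
With 3% container overhead: ×1.03.
13,614 Mb ÷ 8 = 1,702 MB → 1.702 GB.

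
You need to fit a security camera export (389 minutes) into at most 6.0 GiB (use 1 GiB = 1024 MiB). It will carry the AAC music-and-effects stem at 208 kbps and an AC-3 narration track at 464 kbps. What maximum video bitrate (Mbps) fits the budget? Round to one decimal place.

Budget: 6.0 GiB = 51539.6 Mb.
389 min = 23340 s
Total bitrate budget: 51539.6 Mb / 23340 s = 2.208 Mbps.
Audio total: 208 + 464 = 672 kbps = 0.672 Mbps.
Video: 2.208 − 0.672 = 1.536 Mbps.

1.5 Mbps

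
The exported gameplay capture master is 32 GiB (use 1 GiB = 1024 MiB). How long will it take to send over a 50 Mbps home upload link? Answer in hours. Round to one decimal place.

1.5 hours

File: 32 GiB = 274877.9 Mb.
At 50 Mbps: 274877.9 / 50 = 5497.6 s ≈ 1.53 hours.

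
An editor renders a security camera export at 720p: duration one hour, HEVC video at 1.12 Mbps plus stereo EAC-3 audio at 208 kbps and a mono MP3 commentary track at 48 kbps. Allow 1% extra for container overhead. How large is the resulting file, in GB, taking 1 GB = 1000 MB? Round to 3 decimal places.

1 h = 3600 s
Audio total: 208 + 48 = 256 kbps = 0.256 Mbps.
Total bitrate: 1.12 + 0.256 = 1.376 Mbps.
Stream data: 1.376 Mbps × 3600 s = 4953.6 Mb.
With 1% container overhead: ×1.01.
5,003 Mb ÷ 8 = 625.4 MB → 0.6254 GB.

0.625 GB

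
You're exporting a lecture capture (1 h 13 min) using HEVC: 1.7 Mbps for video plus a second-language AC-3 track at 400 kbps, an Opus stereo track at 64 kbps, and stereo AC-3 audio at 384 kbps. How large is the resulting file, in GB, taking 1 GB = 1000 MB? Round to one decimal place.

1.4 GB

1 h 13 min = 73 min = 4380 s
Audio total: 400 + 64 + 384 = 848 kbps = 0.848 Mbps.
Total bitrate: 1.7 + 0.848 = 2.548 Mbps.
Stream data: 2.548 Mbps × 4380 s = 11160.2 Mb.
11,160 Mb ÷ 8 = 1,395 MB → 1.395 GB.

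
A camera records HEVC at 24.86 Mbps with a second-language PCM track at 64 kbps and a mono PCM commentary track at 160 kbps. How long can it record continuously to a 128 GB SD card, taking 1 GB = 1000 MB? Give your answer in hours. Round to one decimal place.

Audio total: 64 + 160 = 224 kbps = 0.224 Mbps.
Total bitrate: 24.86 + 0.224 = 25.084 Mbps.
Capacity: 128 GB = 1,024,000 Mb.
Recording time: 1,024,000 / 25.084 = 40,823 s ≈ 11.3 hours.

11.3 hours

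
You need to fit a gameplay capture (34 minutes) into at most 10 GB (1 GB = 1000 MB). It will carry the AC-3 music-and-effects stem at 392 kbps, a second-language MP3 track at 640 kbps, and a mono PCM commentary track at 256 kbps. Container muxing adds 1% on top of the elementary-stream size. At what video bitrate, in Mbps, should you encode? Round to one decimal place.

37.5 Mbps

Budget: 10 GB = 80000.0 Mb.
Stream payload after overhead: 80000.0 / 1.01 = 79207.9 Mb.
34 min = 2040 s
Total bitrate budget: 79207.9 Mb / 2040 s = 38.827 Mbps.
Audio total: 392 + 640 + 256 = 1288 kbps = 1.288 Mbps.
Video: 38.827 − 1.288 = 37.539 Mbps.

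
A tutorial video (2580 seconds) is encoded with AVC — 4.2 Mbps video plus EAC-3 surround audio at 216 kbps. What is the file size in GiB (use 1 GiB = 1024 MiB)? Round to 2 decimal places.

Audio: 216 kbps = 0.216 Mbps.
Total bitrate: 4.2 + 0.216 = 4.416 Mbps.
Stream data: 4.416 Mbps × 2580 s = 11393.3 Mb.
11,393 Mb = 1,424,160,000 bytes ÷ 1,073,741,824 = 1.326 GiB.

1.33 GiB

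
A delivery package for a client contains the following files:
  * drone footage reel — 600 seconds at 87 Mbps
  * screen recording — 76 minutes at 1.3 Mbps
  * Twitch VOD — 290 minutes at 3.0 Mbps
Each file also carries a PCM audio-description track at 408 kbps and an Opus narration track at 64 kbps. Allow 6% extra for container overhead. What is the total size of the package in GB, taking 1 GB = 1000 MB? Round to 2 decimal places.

Audio total: 408 + 64 = 472 kbps = 0.472 Mbps.
drone footage reel: 87.472 Mbps × 600 s × 1.06 = 55632.2 Mb
screen recording: 1.772 Mbps × 4560 s × 1.06 = 8565.1 Mb
Twitch VOD: 3.472 Mbps × 17400 s × 1.06 = 64037.6 Mb
Total: 128234.9 Mb = 16029.4 MB.
= 16.03 GB.

16.03 GB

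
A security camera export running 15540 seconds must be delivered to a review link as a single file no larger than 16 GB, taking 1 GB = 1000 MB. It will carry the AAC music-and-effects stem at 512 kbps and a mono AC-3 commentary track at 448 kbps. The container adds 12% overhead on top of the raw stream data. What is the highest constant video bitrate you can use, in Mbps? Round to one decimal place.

6.4 Mbps

Budget: 16 GB = 128000.0 Mb.
Stream payload after overhead: 128000.0 / 1.12 = 114285.7 Mb.
Total bitrate budget: 114285.7 Mb / 15540 s = 7.354 Mbps.
Audio total: 512 + 448 = 960 kbps = 0.960 Mbps.
Video: 7.354 − 0.960 = 6.394 Mbps.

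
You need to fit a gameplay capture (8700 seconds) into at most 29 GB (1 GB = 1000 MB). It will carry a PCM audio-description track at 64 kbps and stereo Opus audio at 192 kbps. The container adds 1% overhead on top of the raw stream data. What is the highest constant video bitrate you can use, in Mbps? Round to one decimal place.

Budget: 29 GB = 232000.0 Mb.
Stream payload after overhead: 232000.0 / 1.01 = 229703.0 Mb.
Total bitrate budget: 229703.0 Mb / 8700 s = 26.403 Mbps.
Audio total: 64 + 192 = 256 kbps = 0.256 Mbps.
Video: 26.403 − 0.256 = 26.147 Mbps.

26.1 Mbps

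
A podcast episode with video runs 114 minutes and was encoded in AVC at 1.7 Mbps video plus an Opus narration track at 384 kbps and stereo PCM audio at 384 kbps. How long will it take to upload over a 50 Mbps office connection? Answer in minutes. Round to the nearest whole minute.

114 min = 6840 s
Audio total: 384 + 384 = 768 kbps = 0.768 Mbps.
Total bitrate: 2.468 Mbps.
File: 2.468 Mbps × 6840 s = 16881.1 Mb.
At 50 Mbps: 16881.1 / 50 = 337.6 s ≈ 5.63 minutes.

6 minutes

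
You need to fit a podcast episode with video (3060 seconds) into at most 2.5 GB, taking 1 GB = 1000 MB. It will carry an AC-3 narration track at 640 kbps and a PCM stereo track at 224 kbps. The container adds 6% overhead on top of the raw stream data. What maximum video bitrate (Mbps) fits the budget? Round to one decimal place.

Budget: 2.5 GB = 20000.0 Mb.
Stream payload after overhead: 20000.0 / 1.06 = 18867.9 Mb.
Total bitrate budget: 18867.9 Mb / 3060 s = 6.166 Mbps.
Audio total: 640 + 224 = 864 kbps = 0.864 Mbps.
Video: 6.166 − 0.864 = 5.302 Mbps.

5.3 Mbps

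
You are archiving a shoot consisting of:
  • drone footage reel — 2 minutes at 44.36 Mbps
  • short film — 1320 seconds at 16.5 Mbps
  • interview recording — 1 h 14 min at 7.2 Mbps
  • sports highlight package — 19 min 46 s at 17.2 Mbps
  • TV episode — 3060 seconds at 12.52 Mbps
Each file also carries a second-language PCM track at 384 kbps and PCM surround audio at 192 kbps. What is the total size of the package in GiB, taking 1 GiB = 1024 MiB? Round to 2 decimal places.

14.39 GiB

Audio total: 384 + 192 = 576 kbps = 0.576 Mbps.
drone footage reel: 44.936 Mbps × 120 s = 5392.3 Mb
short film: 17.076 Mbps × 1320 s = 22540.3 Mb
interview recording: 7.776 Mbps × 4440 s = 34525.4 Mb
sports highlight package: 17.776 Mbps × 1186 s = 21082.3 Mb
TV episode: 13.096 Mbps × 3060 s = 40073.8 Mb
Total: 123614.2 Mb = 15451.8 MB.
= 14.39 GiB.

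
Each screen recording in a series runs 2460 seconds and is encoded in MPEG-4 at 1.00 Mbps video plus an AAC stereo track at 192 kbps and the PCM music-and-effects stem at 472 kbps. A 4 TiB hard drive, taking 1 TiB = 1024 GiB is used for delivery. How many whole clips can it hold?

Audio total: 192 + 472 = 664 kbps = 0.664 Mbps.
Total bitrate: 1.664 Mbps.
Per item: 1.664 Mbps × 2460 s = 4,093 Mb = 511.7 MB.
Capacity: 4 TiB = 35,184,372 Mb; 8595.31 items → 8595 complete.

8595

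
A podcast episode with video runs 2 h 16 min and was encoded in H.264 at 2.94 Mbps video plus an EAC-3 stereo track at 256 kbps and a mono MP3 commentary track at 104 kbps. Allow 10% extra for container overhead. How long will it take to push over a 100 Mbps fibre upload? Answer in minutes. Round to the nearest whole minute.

5 minutes

2 h 16 min = 136 min = 8160 s
Audio total: 256 + 104 = 360 kbps = 0.360 Mbps.
Total bitrate: 3.300 Mbps.
File: 3.300 Mbps × 8160 s = 26928.0 Mb.
With 10% container overhead: ×1.10. → 29620.8 Mb.
At 100 Mbps: 29620.8 / 100 = 296.2 s ≈ 4.94 minutes.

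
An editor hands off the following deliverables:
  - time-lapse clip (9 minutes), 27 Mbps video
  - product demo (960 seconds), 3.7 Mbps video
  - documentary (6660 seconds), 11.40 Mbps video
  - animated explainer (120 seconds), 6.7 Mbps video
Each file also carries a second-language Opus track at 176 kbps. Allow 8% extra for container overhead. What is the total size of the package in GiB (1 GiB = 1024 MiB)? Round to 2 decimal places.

12.11 GiB

Audio: 176 kbps = 0.176 Mbps.
time-lapse clip: 27.176 Mbps × 540 s × 1.08 = 15849.0 Mb
product demo: 3.876 Mbps × 960 s × 1.08 = 4018.6 Mb
documentary: 11.576 Mbps × 6660 s × 1.08 = 83263.9 Mb
animated explainer: 6.876 Mbps × 120 s × 1.08 = 891.1 Mb
Total: 104022.7 Mb = 13002.8 MB.
= 12.11 GiB.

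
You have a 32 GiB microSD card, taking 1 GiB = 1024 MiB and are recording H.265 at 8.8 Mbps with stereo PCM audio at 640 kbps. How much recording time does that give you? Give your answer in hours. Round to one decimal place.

Audio: 640 kbps = 0.640 Mbps.
Total bitrate: 8.8 + 0.640 = 9.440 Mbps.
Capacity: 32 GiB = 274,878 Mb.
Recording time: 274,878 / 9.440 = 29,118 s ≈ 8.09 hours.

8.1 hours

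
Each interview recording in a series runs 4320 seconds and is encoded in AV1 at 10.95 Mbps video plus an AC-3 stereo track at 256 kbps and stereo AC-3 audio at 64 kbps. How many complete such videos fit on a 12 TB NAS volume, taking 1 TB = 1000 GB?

1971

Audio total: 256 + 64 = 320 kbps = 0.320 Mbps.
Total bitrate: 11.270 Mbps.
Per item: 11.270 Mbps × 4320 s = 48,686 Mb = 6,086 MB.
Capacity: 12 TB = 96,000,000 Mb; 1971.80 items → 1971 complete.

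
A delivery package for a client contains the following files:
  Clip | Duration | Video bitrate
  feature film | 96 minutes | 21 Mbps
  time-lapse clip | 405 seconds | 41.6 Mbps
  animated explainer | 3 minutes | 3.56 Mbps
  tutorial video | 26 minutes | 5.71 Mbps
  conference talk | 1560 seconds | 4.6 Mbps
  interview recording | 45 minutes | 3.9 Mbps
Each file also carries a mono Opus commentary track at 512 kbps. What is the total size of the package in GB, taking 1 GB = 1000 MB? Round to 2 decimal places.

Audio: 512 kbps = 0.512 Mbps.
feature film: 21.512 Mbps × 5760 s = 123909.1 Mb
time-lapse clip: 42.112 Mbps × 405 s = 17055.4 Mb
animated explainer: 4.072 Mbps × 180 s = 733.0 Mb
tutorial video: 6.222 Mbps × 1560 s = 9706.3 Mb
conference talk: 5.112 Mbps × 1560 s = 7974.7 Mb
interview recording: 4.412 Mbps × 2700 s = 11912.4 Mb
Total: 171290.9 Mb = 21411.4 MB.
= 21.41 GB.

21.41 GB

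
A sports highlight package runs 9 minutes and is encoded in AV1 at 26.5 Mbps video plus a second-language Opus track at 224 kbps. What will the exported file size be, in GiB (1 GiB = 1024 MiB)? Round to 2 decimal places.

1.68 GiB

9 min = 540 s
Audio: 224 kbps = 0.224 Mbps.
Total bitrate: 26.5 + 0.224 = 26.724 Mbps.
Stream data: 26.724 Mbps × 540 s = 14431.0 Mb.
14,431 Mb = 1,803,870,000 bytes ÷ 1,073,741,824 = 1.680 GiB.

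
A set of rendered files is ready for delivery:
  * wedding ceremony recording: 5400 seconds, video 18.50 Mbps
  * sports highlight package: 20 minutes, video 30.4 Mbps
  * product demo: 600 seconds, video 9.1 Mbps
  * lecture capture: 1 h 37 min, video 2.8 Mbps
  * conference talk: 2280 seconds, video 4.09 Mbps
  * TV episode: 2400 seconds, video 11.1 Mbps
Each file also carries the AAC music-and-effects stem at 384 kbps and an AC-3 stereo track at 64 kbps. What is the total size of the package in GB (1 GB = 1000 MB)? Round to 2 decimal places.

25.25 GB

Audio total: 384 + 64 = 448 kbps = 0.448 Mbps.
wedding ceremony recording: 18.948 Mbps × 5400 s = 102319.2 Mb
sports highlight package: 30.848 Mbps × 1200 s = 37017.6 Mb
product demo: 9.548 Mbps × 600 s = 5728.8 Mb
lecture capture: 3.248 Mbps × 5820 s = 18903.4 Mb
conference talk: 4.538 Mbps × 2280 s = 10346.6 Mb
TV episode: 11.548 Mbps × 2400 s = 27715.2 Mb
Total: 202030.8 Mb = 25253.8 MB.
= 25.25 GB.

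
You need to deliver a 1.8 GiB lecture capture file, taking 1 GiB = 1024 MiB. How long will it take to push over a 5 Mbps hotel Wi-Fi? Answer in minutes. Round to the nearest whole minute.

52 minutes

File: 1.8 GiB = 15461.9 Mb.
At 5 Mbps: 15461.9 / 5 = 3092.4 s ≈ 51.5 minutes.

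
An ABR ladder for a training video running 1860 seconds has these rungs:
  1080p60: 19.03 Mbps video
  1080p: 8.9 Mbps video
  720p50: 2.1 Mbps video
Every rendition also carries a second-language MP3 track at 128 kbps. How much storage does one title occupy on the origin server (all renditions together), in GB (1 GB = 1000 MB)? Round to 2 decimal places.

7.07 GB

Audio: 128 kbps = 0.128 Mbps.
Sum of rendition bitrates: (19.03+0.128) + (8.9+0.128) + (2.1+0.128) = 30.414 Mbps.
× 1860 s = 56,570 Mb = 7,071 MB = 7.071 GB.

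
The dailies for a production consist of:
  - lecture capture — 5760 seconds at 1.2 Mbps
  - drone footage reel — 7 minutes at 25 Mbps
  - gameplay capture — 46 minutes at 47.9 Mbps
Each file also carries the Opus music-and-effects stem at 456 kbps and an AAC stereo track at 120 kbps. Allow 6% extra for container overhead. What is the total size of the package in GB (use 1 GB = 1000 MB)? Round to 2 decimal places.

Audio total: 456 + 120 = 576 kbps = 0.576 Mbps.
lecture capture: 1.776 Mbps × 5760 s × 1.06 = 10843.5 Mb
drone footage reel: 25.576 Mbps × 420 s × 1.06 = 11386.4 Mb
gameplay capture: 48.476 Mbps × 2760 s × 1.06 = 141821.4 Mb
Total: 164051.4 Mb = 20506.4 MB.
= 20.51 GB.

20.51 GB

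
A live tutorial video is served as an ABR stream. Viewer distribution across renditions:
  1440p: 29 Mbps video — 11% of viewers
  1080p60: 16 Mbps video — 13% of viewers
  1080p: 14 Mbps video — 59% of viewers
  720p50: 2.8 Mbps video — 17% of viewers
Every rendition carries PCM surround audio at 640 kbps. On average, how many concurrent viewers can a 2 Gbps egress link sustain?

136

Audio: 640 kbps = 0.640 Mbps.
Average per-viewer bitrate: 0.11×29.640 + 0.13×16.640 + 0.59×14.640 + 0.17×3.440 = 14.646 Mbps.
2 Gbps = 2,000 Mbps; 2,000 / 14.646 = 136.56 → 136.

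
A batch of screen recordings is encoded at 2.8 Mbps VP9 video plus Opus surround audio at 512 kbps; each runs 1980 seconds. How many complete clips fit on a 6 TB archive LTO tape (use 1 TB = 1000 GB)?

7319

Audio: 512 kbps = 0.512 Mbps.
Total bitrate: 3.312 Mbps.
Per item: 3.312 Mbps × 1980 s = 6,558 Mb = 819.7 MB.
Capacity: 6 TB = 48,000,000 Mb; 7319.57 items → 7319 complete.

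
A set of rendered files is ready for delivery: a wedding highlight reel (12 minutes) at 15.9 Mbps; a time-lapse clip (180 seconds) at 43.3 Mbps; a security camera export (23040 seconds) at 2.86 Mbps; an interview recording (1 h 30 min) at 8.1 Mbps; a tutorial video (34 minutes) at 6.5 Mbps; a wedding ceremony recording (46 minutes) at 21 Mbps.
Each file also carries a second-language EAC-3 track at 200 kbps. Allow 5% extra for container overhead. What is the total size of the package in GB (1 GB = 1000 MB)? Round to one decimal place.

27.2 GB

Audio: 200 kbps = 0.200 Mbps.
wedding highlight reel: 16.100 Mbps × 720 s × 1.05 = 12171.6 Mb
time-lapse clip: 43.500 Mbps × 180 s × 1.05 = 8221.5 Mb
security camera export: 3.060 Mbps × 23040 s × 1.05 = 74027.5 Mb
interview recording: 8.300 Mbps × 5400 s × 1.05 = 47061.0 Mb
tutorial video: 6.700 Mbps × 2040 s × 1.05 = 14351.4 Mb
wedding ceremony recording: 21.200 Mbps × 2760 s × 1.05 = 61437.6 Mb
Total: 217270.6 Mb = 27158.8 MB.
= 27.16 GB.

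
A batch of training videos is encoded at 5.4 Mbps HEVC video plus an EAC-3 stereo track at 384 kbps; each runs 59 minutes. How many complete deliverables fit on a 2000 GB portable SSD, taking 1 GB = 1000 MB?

781

59 min = 3540 s
Audio: 384 kbps = 0.384 Mbps.
Total bitrate: 5.784 Mbps.
Per item: 5.784 Mbps × 3540 s = 20,475 Mb = 2,559 MB.
Capacity: 2000 GB = 16,000,000 Mb; 781.43 items → 781 complete.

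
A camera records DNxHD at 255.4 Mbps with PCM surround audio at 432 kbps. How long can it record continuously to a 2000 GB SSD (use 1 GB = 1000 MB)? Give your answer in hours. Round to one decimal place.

17.4 hours

Audio: 432 kbps = 0.432 Mbps.
Total bitrate: 255.4 + 0.432 = 255.832 Mbps.
Capacity: 2000 GB = 16,000,000 Mb.
Recording time: 16,000,000 / 255.832 = 62,541 s ≈ 17.4 hours.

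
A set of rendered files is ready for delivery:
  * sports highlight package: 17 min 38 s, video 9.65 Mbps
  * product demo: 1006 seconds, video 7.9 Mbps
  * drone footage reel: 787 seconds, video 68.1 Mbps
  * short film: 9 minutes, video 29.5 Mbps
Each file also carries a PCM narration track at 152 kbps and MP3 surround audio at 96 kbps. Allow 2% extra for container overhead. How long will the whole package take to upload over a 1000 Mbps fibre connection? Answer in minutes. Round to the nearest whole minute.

Audio total: 152 + 96 = 248 kbps = 0.248 Mbps.
sports highlight package: 9.898 Mbps × 1058 s × 1.02 = 10681.5 Mb
product demo: 8.148 Mbps × 1006 s × 1.02 = 8360.8 Mb
drone footage reel: 68.348 Mbps × 787 s × 1.02 = 54865.7 Mb
short film: 29.748 Mbps × 540 s × 1.02 = 16385.2 Mb
Total: 90293.2 Mb = 11286.7 MB.
At 1000 Mbps: 90293.2 / 1000 = 90 s ≈ 1.5 minutes.

2 minutes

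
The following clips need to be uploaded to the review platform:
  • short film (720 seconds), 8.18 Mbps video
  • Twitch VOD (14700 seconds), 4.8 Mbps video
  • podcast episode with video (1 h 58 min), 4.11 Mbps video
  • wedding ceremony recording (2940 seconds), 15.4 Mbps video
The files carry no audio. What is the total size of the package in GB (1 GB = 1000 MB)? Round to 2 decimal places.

18.85 GB

short film: 8.180 Mbps × 720 s = 5889.6 Mb
Twitch VOD: 4.800 Mbps × 14700 s = 70560.0 Mb
podcast episode with video: 4.110 Mbps × 7080 s = 29098.8 Mb
wedding ceremony recording: 15.400 Mbps × 2940 s = 45276.0 Mb
Total: 150824.4 Mb = 18853.0 MB.
= 18.85 GB.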